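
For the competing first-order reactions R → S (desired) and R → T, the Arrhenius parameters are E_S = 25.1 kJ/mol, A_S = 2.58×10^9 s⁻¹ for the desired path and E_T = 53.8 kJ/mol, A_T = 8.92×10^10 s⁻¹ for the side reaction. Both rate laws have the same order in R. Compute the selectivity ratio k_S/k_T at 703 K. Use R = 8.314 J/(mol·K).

Since both paths have the same order in R, the concentration cancels and S_{S/T} = k_S/k_T = (A_S/A_T)·exp[(E_T−E_S)/(RT)].
(E_T−E_S)/(RT) = (53.8−25.1)×10³/(8.314×703) = 28700/5845 = 4.910.
k_S/k_T = (2.58×10^9/8.92×10^10)·exp(4.910) = 0.02892 × 135.7 = 3.92.
Since E_S < E_T, lowering the temperature improves selectivity toward S.

3.92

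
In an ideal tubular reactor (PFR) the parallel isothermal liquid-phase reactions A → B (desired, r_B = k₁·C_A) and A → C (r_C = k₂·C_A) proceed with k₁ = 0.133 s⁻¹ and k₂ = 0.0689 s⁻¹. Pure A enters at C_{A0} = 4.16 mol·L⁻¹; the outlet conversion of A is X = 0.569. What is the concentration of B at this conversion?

1.56 mol·L⁻¹

C_A = C_{A0}(1−X) = 1.793 mol·L⁻¹.
Both paths are first order in A, so the instantaneous fraction to B is constant: dC_B/d(−C_A) = k₁/(k₁+k₂) = 0.6587.
C_B = 0.6587·(C_{A0}−C_A) = 0.6587×2.367 = 1.56 mol·L⁻¹.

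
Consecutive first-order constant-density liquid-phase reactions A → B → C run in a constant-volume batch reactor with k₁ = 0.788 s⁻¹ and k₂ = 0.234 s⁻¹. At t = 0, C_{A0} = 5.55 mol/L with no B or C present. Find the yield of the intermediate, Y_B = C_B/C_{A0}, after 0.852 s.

0.438

For first-order series with pure A initially, C_B(t) = k₁C_{A0}/(k₂−k₁)·(e^(−k₁t) − e^(−k₂t)).
e^(−k₁t) = e^(−0.788×0.852) = e^(−0.6714) = 0.5110; e^(−k₂t) = e^(−0.1994) = 0.8192.
C_B = 0.788×5.55/(0.234−0.788) × (0.5110−0.8192) = (-7.894)×(-0.3082) = 2.433 mol/L.
Y_B = C_B/C_{A0} = 2.433/5.55 = 0.438.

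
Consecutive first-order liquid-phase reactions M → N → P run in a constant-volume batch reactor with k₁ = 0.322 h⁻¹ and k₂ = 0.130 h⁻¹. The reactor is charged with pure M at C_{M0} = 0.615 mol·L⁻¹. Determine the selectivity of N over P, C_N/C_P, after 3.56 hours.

3.28

Solving the coupled first-order balances gives C_N(t) = [k₁/(k₂−k₁)]·C_{M0}·(e^(−k₁t) − e^(−k₂t)).
e^(−k₁t) = e^(−0.322×3.56) = e^(−1.146) = 0.3178; e^(−k₂t) = e^(−0.4628) = 0.6295.
C_N = 0.322×0.615/(0.130−0.322) × (0.3178−0.6295) = (-1.031)×(-0.3117) = 0.3215 mol·L⁻¹.
C_M = C_{M0}e^(−k₁t) = 0.1954 mol·L⁻¹, so C_P = C_{M0}−C_M−C_N = 0.09805 mol·L⁻¹; C_N/C_P = 3.28.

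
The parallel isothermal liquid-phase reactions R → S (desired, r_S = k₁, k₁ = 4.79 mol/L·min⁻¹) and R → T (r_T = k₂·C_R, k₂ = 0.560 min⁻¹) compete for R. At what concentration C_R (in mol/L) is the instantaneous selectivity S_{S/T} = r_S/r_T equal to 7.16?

S_{S/T} = (k₁/k₂)·C_R⁻¹ ⇒ C_R = (S·k₂/k₁)^(-1).
= (7.16×0.560/4.79)^(-1) = (0.8371)^(-1) = 1.19 mol/L.

1.19 mol/L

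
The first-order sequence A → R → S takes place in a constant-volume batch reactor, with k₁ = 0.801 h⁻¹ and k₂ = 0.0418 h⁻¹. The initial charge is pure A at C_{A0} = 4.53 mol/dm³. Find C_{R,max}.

For a first-order series the maximum intermediate yield is C_{R,max}/C_{A0} = (k₁/k₂)^[k₂/(k₂−k₁)].
= (0.801/0.0418)^(0.0418/(0.0418−0.801)) = (19.16)^(-0.05506) = 0.8499.
C_{R,max} = 0.8499×4.53 = 3.85 mol/dm³.

3.85 mol/dm³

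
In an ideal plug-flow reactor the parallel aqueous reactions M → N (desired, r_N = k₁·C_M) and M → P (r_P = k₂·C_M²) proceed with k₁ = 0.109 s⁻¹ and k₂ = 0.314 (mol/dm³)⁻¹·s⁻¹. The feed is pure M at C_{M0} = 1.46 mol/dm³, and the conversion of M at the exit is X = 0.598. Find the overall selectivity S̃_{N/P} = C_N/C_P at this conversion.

0.356

C_M = C_{M0}(1−X) = 0.5869 mol/dm³.
Along a PFR/batch, dC_N/dC_M = −r_N/(r_N+r_P) = −k₁/(k₁+k₂·C_M).
Integrating from C_{M0} to C_M: C_N = (0.109/0.314)·ln[(0.109+0.314·1.46)/(0.109+0.314·0.587)] = 0.3471·ln(0.5674/0.2933) = 0.2291 mol/dm³.
C_P = (C_{M0}−C_M)−C_N = 0.6440 mol/dm³; S̃_{N/P} = 0.2291/0.6440 = 0.356.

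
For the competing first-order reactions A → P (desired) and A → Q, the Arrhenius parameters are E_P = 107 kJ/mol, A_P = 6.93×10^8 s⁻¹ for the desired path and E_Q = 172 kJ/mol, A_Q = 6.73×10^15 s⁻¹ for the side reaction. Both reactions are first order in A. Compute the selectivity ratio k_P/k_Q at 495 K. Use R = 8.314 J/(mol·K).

0.745

With equal orders, S_{P/Q} = k_P/k_Q = (A_P/A_Q)·exp[(E_Q−E_P)/(RT)].
(E_Q−E_P)/(RT) = (172−107)×10³/(8.314×495) = 65000/4115 = 15.79.
k_P/k_Q = (6.93×10^8/6.73×10^15)·exp(15.79) = 1.030×10^-7 × 7.233×10^6 = 0.745.
Since E_P < E_Q, lowering the temperature improves selectivity toward P.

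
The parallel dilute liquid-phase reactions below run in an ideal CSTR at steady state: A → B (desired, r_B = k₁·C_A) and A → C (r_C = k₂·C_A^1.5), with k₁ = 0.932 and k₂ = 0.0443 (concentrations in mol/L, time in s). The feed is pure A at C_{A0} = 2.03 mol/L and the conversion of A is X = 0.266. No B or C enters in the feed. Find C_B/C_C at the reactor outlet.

17.2

Exit C_A = C_{A0}(1−X) = 2.03×0.734 = 1.490 mol/L.
A CSTR operates uniformly at the exit composition, giving r_B = 1.389 and r_C = 0.08057 (each k·C_A^n at C_A = 1.490).
Overall selectivity = C_B/C_C = r_Bτ/(r_Cτ) = r_B/r_C = 17.2.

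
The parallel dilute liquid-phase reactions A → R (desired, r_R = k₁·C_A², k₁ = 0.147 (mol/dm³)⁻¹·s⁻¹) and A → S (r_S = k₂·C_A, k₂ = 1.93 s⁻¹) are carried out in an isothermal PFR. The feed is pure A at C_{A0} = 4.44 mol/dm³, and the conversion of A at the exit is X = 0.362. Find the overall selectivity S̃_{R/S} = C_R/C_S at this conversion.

C_A = C_{A0}(1−X) = 2.833 mol/dm³.
Along a PFR/batch, dC_S/dC_A = −r_S/(r_R+r_S) = −k₂/(k₂+k₁·C_A).
Integrating from C_{A0} to C_A: C_S = (1.93/0.147)·ln[(1.93+0.147·4.44)/(1.93+0.147·2.83)] = 13.13·ln(2.583/2.346) = 1.260 mol/dm³.
Then C_R = (C_{A0}−C_A) − C_S = 1.607 − 1.260 = 0.3476 mol/dm³.
S̃_{R/S} = C_R/C_S = 0.3476/1.260 = 0.276.

0.276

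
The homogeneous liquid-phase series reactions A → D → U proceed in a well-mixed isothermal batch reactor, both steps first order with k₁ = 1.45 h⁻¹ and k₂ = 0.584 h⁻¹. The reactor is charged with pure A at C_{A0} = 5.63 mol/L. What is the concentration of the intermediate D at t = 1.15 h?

The intermediate concentration in a first-order A→B→C sequence is C_D = k₁C_{A0}(e^(−k₁t) − e^(−k₂t))/(k₂−k₁).
e^(−k₁t) = e^(−1.45×1.15) = e^(−1.667) = 0.1887; e^(−k₂t) = e^(−0.6716) = 0.5109.
C_D = 1.45×5.63/(0.584−1.45) × (0.1887−0.5109) = (-9.427)×(-0.3222) = 3.037 mol/L.

3.04 mol/L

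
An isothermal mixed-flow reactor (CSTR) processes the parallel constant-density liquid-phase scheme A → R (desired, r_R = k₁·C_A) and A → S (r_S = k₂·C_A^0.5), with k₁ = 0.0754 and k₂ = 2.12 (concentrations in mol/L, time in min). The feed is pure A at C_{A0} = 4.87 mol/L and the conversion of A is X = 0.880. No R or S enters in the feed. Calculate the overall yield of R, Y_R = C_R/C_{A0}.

0.0233

Exit C_A = C_{A0}(1−X) = 4.87×0.120 = 0.5844 mol/L.
A CSTR operates uniformly at the exit composition, giving r_R = 0.04406 and r_S = 1.621 (each k·C_A^n at C_A = 0.5844).
Fraction of consumed A going to R: r_R/(r_R+r_S) = 0.02647.
C_R = 0.02647·C_{A0}·X = 0.02647×4.87×0.880 = 0.113 mol/L; Y_R = C_R/C_{A0} = 0.0233.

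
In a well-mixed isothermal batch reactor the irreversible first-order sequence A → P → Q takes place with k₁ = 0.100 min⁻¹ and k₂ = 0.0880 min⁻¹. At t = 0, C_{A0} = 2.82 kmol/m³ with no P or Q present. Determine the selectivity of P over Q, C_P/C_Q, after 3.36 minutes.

Solving the coupled first-order balances gives C_P(t) = [k₁/(k₂−k₁)]·C_{A0}·(e^(−k₁t) − e^(−k₂t)).
e^(−k₁t) = e^(−0.100×3.36) = e^(−0.3360) = 0.7146; e^(−k₂t) = e^(−0.2957) = 0.7440.
C_P = 0.100×2.82/(0.0880−0.100) × (0.7146−0.7440) = (-23.50)×(-0.02940) = 0.6910 kmol/m³.
C_A = C_{A0}e^(−k₁t) = 2.015 kmol/m³, so C_Q = C_{A0}−C_A−C_P = 0.1138 kmol/m³; C_P/C_Q = 6.07.

6.07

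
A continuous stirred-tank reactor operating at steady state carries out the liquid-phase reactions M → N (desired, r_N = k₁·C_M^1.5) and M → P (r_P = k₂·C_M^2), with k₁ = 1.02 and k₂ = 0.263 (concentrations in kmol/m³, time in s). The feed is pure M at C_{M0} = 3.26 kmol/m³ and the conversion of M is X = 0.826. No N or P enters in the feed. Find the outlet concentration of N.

Exit C_M = C_{M0}(1−X) = 3.26×0.174 = 0.5672 kmol/m³.
Rates in a CSTR are evaluated at the outlet concentration: r_N = 1.02×0.5672^1.5 = 0.4358, r_P = 0.263×0.5672^2 = 0.08462.
Fraction of consumed M going to N: r_N/(r_N+r_P) = 0.8374.
C_N = 0.8374·C_{M0}·X = 0.8374×3.26×0.826 = 2.25 kmol/m³.

2.25 kmol/m³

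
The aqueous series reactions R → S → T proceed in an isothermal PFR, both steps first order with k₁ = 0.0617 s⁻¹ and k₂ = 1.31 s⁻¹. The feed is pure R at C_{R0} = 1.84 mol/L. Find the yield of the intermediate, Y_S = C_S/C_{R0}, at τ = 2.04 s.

0.0402

For first-order series with pure R initially, C_S(τ) = k₁C_{R0}/(k₂−k₁)·(e^(−k₁τ) − e^(−k₂τ)).
e^(−k₁τ) = e^(−0.0617×2.04) = e^(−0.1259) = 0.8817; e^(−k₂τ) = e^(−2.672) = 0.06909.
C_S = 0.0617×1.84/(1.31−0.0617) × (0.8817−0.06909) = 0.09095×0.8126 = 0.07391 mol/L.
Y_S = C_S/C_{R0} = 0.07391/1.84 = 0.0402.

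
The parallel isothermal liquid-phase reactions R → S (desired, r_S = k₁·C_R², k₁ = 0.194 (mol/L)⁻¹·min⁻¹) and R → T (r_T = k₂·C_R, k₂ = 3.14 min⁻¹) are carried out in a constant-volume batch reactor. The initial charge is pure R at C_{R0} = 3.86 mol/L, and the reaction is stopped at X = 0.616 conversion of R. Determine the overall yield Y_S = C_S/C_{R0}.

C_R = C_{R0}(1−X) = 1.482 mol/L.
Along a PFR/batch, dC_T/dC_R = −r_T/(r_S+r_T) = −k₂/(k₂+k₁·C_R).
Integrating from C_{R0} to C_R: C_T = (3.14/0.194)·ln[(3.14+0.194·3.86)/(3.14+0.194·1.48)] = 16.19·ln(3.889/3.428) = 2.044 mol/L.
Then C_S = (C_{R0}−C_R) − C_T = 2.378 − 2.044 = 0.3341 mol/L.
Y_S = C_S/C_{R0} = 0.3341/3.86 = 0.0866.

0.0866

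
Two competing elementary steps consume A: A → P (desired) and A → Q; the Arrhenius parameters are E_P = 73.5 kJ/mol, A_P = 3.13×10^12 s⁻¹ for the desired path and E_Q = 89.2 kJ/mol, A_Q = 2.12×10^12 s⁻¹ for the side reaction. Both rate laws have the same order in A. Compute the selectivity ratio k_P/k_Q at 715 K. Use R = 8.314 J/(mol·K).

20.7

Since both paths have the same order in A, the concentration cancels and S_{P/Q} = k_P/k_Q = (A_P/A_Q)·exp[(E_Q−E_P)/(RT)].
(E_Q−E_P)/(RT) = (89.2−73.5)×10³/(8.314×715) = 15700/5945 = 2.641.
k_P/k_Q = (3.13×10^12/2.12×10^12)·exp(2.641) = 1.476 × 14.03 = 20.7.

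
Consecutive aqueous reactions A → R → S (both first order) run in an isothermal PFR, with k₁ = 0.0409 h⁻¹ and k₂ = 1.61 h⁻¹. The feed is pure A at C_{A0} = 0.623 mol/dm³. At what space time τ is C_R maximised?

2.34 h

For first-order series the maximum of C_R occurs at τ_opt = ln(k₂/k₁)/(k₂−k₁).
= ln(1.61/0.0409)/(1.61−0.0409) = ln(39.36)/1.569 = 3.673/1.569 = 2.34 h.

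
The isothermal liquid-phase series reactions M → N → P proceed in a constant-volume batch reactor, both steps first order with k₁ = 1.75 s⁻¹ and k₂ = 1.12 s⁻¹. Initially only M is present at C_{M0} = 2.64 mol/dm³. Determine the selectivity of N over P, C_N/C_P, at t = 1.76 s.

0.373

For first-order series with pure M initially, C_N(t) = k₁C_{M0}/(k₂−k₁)·(e^(−k₁t) − e^(−k₂t)).
e^(−k₁t) = e^(−1.75×1.76) = e^(−3.080) = 0.04596; e^(−k₂t) = e^(−1.971) = 0.1393.
C_N = 1.75×2.64/(1.12−1.75) × (0.04596−0.1393) = (-7.333)×(-0.09333) = 0.6844 mol/dm³.
C_M = C_{M0}e^(−k₁t) = 0.1213 mol/dm³, so C_P = C_{M0}−C_M−C_N = 1.834 mol/dm³; C_N/C_P = 0.373.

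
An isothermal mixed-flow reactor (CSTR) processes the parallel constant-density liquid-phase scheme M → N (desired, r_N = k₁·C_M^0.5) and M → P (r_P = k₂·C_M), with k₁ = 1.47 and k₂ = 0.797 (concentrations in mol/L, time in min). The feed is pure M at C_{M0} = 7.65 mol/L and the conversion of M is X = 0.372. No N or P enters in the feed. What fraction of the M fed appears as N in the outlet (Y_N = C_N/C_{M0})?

Exit C_M = C_{M0}(1−X) = 7.65×0.628 = 4.804 mol/L.
A CSTR operates uniformly at the exit composition, giving r_N = 3.222 and r_P = 3.829 (each k·C_M^n at C_M = 4.804).
Fraction of consumed M going to N: r_N/(r_N+r_P) = 0.4570.
C_N = 0.4570·C_{M0}·X = 0.4570×7.65×0.372 = 1.30 mol/L; Y_N = C_N/C_{M0} = 0.170.

0.170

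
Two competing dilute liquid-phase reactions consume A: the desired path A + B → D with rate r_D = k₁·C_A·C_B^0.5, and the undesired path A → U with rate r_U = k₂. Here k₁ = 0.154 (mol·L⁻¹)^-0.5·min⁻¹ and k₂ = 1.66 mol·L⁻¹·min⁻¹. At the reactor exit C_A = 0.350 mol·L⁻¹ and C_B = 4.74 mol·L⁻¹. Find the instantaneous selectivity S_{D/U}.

S_{D/U} = r_D/r_U = (k₁·C_A·C_B^0.5)/(k₂) = (k₁/k₂)·C_A·C_B^0.5.
= (0.154×0.3500×4.740^0.5) / (1.66) = 0.1173/1.660 = 0.0707.
Since the desired path is higher order in A, keeping C_A high (PFR or concentrated feed) favours D.

0.0707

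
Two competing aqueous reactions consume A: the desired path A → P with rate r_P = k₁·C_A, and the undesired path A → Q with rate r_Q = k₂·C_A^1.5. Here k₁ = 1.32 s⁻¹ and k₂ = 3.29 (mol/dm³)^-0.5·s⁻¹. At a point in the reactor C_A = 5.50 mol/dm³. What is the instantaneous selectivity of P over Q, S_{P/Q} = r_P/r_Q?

S_{P/Q} = r_P/r_Q = (k₁·C_A)/(k₂·C_A^1.5) = (k₁/k₂)·C_A^-0.5.
= (1.32×5.500) / (3.29×5.500^1.5) = 7.260/42.44 = 0.171.

0.171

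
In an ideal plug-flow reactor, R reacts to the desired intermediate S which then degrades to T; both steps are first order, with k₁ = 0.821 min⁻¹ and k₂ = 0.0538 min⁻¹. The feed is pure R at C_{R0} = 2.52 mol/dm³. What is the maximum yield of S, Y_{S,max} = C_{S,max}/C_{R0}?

0.826

At the optimum, C_{S,max}/C_{R0} = (k₁/k₂)^[k₂/(k₂−k₁)].
= (0.821/0.0538)^(0.0538/(0.0538−0.821)) = (15.26)^(-0.07013) = 0.8260.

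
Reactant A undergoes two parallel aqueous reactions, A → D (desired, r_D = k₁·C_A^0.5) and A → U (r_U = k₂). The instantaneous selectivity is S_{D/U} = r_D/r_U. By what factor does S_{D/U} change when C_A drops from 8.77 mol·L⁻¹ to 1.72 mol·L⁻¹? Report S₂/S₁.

0.443

S_{D/U} = (k₁/k₂)·C_A^0.5, so S₂/S₁ = (C_{A,2}/C_{A,1})^0.5.
= (1.72/8.77)^0.5 = (0.1961)^0.5 = 0.443.
Selectivity toward D falls as C_A falls — high-concentration operation is favoured.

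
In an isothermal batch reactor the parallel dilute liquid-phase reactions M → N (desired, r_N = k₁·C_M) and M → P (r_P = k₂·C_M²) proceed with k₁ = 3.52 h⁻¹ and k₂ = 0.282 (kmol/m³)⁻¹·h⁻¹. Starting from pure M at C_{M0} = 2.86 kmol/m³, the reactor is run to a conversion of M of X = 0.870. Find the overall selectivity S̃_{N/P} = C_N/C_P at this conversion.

7.90

C_M = C_{M0}(1−X) = 0.3718 kmol/m³.
Along a PFR/batch, dC_N/dC_M = −r_N/(r_N+r_P) = −k₁/(k₁+k₂·C_M).
Integrating from C_{M0} to C_M: C_N = (3.52/0.282)·ln[(3.52+0.282·2.86)/(3.52+0.282·0.372)] = 12.48·ln(4.327/3.625) = 2.209 kmol/m³.
C_P = (C_{M0}−C_M)−C_N = 0.2794 kmol/m³; S̃_{N/P} = 2.209/0.2794 = 7.90.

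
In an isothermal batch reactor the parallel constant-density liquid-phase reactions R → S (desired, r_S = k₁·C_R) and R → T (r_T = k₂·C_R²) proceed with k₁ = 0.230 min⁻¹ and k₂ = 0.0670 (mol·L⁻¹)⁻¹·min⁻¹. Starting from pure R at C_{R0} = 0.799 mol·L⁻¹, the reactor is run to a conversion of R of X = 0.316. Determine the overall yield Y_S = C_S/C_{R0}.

C_R = C_{R0}(1−X) = 0.5465 mol·L⁻¹.
Along a PFR/batch, dC_S/dC_R = −r_S/(r_S+r_T) = −k₁/(k₁+k₂·C_R).
Integrating from C_{R0} to C_R: C_S = (0.230/0.0670)·ln[(0.230+0.0670·0.799)/(0.230+0.0670·0.547)] = 3.433·ln(0.2835/0.2666) = 0.2112 mol·L⁻¹.
Y_S = C_S/C_{R0} = 0.2112/0.799 = 0.264.

0.264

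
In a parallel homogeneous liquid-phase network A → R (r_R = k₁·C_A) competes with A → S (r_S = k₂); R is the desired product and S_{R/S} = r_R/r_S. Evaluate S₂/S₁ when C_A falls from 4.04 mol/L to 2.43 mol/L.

S_{R/S} = (k₁/k₂)·C_A, so S₂/S₁ = (C_{A,2}/C_{A,1}).
= 2.43/4.04 = 0.601.

0.601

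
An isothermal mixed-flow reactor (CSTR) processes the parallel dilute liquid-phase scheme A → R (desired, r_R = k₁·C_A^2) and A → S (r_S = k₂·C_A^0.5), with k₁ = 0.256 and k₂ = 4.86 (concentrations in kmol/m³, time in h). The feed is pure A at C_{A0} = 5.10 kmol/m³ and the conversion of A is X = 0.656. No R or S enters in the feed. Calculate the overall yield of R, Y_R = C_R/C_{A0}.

0.0715

Exit C_A = C_{A0}(1−X) = 5.10×0.344 = 1.754 kmol/m³.
A CSTR operates uniformly at the exit composition, giving r_R = 0.7879 and r_S = 6.437 (each k·C_A^n at C_A = 1.754).
Fraction of consumed A going to R: r_R/(r_R+r_S) = 0.1091.
C_R = 0.1091·C_{A0}·X = 0.1091×5.10×0.656 = 0.365 kmol/m³; Y_R = C_R/C_{A0} = 0.0715.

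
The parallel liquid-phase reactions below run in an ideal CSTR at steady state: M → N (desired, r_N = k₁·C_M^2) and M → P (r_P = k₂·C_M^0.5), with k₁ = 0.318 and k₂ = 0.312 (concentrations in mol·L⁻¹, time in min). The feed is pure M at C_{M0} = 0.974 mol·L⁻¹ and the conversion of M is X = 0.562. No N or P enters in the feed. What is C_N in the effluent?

Exit C_M = C_{M0}(1−X) = 0.974×0.438 = 0.4266 mol·L⁻¹.
Rates in a CSTR are evaluated at the outlet concentration: r_N = 0.318×0.4266^2 = 0.05788, r_P = 0.312×0.4266^0.5 = 0.2038.
Fraction of consumed M going to N: r_N/(r_N+r_P) = 0.2212.
C_N = 0.2212·C_{M0}·X = 0.2212×0.974×0.562 = 0.121 mol·L⁻¹.

0.121 mol·L⁻¹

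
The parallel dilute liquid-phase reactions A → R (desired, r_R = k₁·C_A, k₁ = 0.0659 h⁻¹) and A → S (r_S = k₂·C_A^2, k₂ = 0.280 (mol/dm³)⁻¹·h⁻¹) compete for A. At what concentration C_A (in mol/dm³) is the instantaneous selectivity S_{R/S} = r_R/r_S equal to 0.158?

S_{R/S} = (k₁/k₂)·C_A⁻¹ ⇒ C_A = (S·k₂/k₁)^(-1).
= (0.158×0.280/0.0659)^(-1) = (0.6713)^(-1) = 1.49 mol/dm³.

1.49 mol/dm³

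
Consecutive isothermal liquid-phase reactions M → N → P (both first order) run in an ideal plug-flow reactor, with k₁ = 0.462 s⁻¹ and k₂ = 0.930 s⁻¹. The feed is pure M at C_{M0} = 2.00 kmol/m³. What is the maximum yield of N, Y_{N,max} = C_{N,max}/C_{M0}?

0.249

Evaluating C_N at τ_opt = ln(k₂/k₁)/(k₂−k₁) gives C_{N,max}/C_{M0} = (k₁/k₂)^[k₂/(k₂−k₁)].
= (0.462/0.930)^(0.930/(0.930−0.462)) = (0.4968)^(1.987) = 0.2490.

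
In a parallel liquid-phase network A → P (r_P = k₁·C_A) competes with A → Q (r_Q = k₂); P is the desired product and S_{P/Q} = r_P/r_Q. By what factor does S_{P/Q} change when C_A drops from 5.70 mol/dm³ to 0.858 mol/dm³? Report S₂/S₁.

S_{P/Q} = (k₁/k₂)·C_A, so S₂/S₁ = (C_{A,2}/C_{A,1}).
= 0.858/5.70 = 0.151.

0.151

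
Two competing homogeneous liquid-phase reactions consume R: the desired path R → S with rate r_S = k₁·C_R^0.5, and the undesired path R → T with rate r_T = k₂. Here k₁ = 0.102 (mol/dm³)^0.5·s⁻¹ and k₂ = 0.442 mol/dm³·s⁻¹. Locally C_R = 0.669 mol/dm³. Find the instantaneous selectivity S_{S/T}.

0.189

S_{S/T} = r_S/r_T = (k₁·C_R^0.5)/(k₂) = (k₁/k₂)·C_R^0.5.
= (0.102×0.6690^0.5) / (0.442) = 0.08343/0.4420 = 0.189.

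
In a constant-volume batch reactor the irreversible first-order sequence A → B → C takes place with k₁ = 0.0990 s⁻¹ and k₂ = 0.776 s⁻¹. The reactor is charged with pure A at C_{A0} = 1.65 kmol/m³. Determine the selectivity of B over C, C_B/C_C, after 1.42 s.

For first-order series with pure A initially, C_B(t) = k₁C_{A0}/(k₂−k₁)·(e^(−k₁t) − e^(−k₂t)).
e^(−k₁t) = e^(−0.0990×1.42) = e^(−0.1406) = 0.8689; e^(−k₂t) = e^(−1.102) = 0.3322.
C_B = 0.0990×1.65/(0.776−0.0990) × (0.8689−0.3322) = 0.2413×0.5366 = 0.1295 kmol/m³.
C_A = C_{A0}e^(−k₁t) = 1.434 kmol/m³, so C_C = C_{A0}−C_A−C_B = 0.08691 kmol/m³; C_B/C_C = 1.49.

1.49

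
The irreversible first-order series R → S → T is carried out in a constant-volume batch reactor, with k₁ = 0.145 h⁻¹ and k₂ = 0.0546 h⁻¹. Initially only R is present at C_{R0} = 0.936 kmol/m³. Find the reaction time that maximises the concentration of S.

10.8 h

For first-order series the maximum of C_S occurs at t_opt = ln(k₂/k₁)/(k₂−k₁).
= ln(0.0546/0.145)/(0.0546−0.145) = ln(0.3766)/-0.09040 = -0.9767/-0.09040 = 10.8 h.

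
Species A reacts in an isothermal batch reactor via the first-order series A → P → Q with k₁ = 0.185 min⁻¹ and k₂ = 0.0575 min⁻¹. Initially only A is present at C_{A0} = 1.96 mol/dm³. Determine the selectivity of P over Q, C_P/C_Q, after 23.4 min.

0.571

The intermediate concentration in a first-order A→B→C sequence is C_P = k₁C_{A0}(e^(−k₁t) − e^(−k₂t))/(k₂−k₁).
e^(−k₁t) = e^(−0.185×23.4) = e^(−4.329) = 0.01318; e^(−k₂t) = e^(−1.345) = 0.2604.
C_P = 0.185×1.96/(0.0575−0.185) × (0.01318−0.2604) = (-2.844)×(-0.2472) = 0.7031 mol/dm³.
C_A = C_{A0}e^(−k₁t) = 0.02583 mol/dm³, so C_Q = C_{A0}−C_A−C_P = 1.231 mol/dm³; C_P/C_Q = 0.571.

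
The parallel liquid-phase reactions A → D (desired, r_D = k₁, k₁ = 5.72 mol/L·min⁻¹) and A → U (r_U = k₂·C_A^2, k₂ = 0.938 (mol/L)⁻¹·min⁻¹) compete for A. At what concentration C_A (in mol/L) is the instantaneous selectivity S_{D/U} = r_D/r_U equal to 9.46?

0.803 mol/L

S_{D/U} = (k₁/k₂)·C_A^-2 ⇒ C_A = (S·k₂/k₁)^(-0.5).
= (9.46×0.938/5.72)^(-0.5) = (1.551)^(-0.5) = 0.803 mol/L.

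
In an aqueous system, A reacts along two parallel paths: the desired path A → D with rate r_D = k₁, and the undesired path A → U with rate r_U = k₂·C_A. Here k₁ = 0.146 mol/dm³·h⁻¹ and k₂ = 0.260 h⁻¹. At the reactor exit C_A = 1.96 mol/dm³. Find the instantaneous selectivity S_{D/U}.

0.286

S_{D/U} = r_D/r_U = (k₁)/(k₂·C_A) = (k₁/k₂)·C_A⁻¹.
= (0.146) / (0.260×1.960) = 0.1460/0.5096 = 0.286.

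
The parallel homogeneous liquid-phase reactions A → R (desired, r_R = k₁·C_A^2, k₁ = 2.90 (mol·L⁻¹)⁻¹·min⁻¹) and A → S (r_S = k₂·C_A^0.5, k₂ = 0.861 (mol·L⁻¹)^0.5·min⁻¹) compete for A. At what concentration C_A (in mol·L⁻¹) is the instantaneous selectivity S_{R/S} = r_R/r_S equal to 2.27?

0.769 mol·L⁻¹

S_{R/S} = (k₁/k₂)·C_A^1.5 ⇒ C_A = (S·k₂/k₁)^(1/1.5).
= (2.27×0.861/2.90)^(0.6667) = (0.6740)^(0.6667) = 0.769 mol·L⁻¹.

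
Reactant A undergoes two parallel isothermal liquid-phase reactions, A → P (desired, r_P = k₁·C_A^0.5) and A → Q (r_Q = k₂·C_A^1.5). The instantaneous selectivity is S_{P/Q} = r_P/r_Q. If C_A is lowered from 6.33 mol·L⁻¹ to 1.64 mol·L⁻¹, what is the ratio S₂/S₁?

S_{P/Q} = (k₁/k₂)·C_A⁻¹, so S₂/S₁ = (C_{A,2}/C_{A,1})⁻¹.
= 6.33/1.64 = 3.86.
Selectivity toward P rises as C_A falls — low-concentration operation is favoured.

3.86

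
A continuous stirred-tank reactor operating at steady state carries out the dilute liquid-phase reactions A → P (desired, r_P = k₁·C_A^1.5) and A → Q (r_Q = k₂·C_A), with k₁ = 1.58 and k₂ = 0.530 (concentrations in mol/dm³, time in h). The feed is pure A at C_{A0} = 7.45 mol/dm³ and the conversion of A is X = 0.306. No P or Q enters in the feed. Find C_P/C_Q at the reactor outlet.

6.78

Exit C_A = C_{A0}(1−X) = 7.45×0.694 = 5.170 mol/dm³.
In a CSTR the entire volume is at exit conditions, so r_P = 1.58×5.170^1.5 = 18.58 and r_Q = 0.530×5.170 = 2.740.
Overall selectivity = C_P/C_Q = r_Pτ/(r_Qτ) = r_P/r_Q = 6.78.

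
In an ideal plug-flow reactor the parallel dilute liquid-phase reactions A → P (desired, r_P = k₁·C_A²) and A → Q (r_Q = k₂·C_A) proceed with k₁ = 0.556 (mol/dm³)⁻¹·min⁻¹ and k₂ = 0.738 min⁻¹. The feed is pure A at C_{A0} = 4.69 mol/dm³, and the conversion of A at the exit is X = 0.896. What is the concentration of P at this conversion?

2.61 mol/dm³

C_A = C_{A0}(1−X) = 0.4878 mol/dm³.
Along a PFR/batch, dC_Q/dC_A = −r_Q/(r_P+r_Q) = −k₂/(k₂+k₁·C_A).
Integrating from C_{A0} to C_A: C_Q = (0.738/0.556)·ln[(0.738+0.556·4.69)/(0.738+0.556·0.488)] = 1.327·ln(3.346/1.009) = 1.591 mol/dm³.
Then C_P = (C_{A0}−C_A) − C_Q = 4.202 − 1.591 = 2.611 mol/dm³.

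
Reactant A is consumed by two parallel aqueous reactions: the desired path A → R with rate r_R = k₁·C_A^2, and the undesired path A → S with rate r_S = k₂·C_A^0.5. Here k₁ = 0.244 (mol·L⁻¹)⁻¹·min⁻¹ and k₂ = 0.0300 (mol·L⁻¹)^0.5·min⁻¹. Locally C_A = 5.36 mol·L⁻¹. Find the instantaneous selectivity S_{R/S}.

S_{R/S} = r_R/r_S = (k₁·C_A^2)/(k₂·C_A^0.5) = (k₁/k₂)·C_A^1.5.
= (0.244×5.360^2) / (0.0300×5.360^0.5) = 7.010/0.06946 = 101.

101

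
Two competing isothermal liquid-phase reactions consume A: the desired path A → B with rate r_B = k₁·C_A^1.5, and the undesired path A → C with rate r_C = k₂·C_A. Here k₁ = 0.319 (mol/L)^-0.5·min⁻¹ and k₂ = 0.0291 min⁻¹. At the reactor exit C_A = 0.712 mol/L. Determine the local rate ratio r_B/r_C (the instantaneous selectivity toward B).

9.25

S_{B/C} = r_B/r_C = (k₁·C_A^1.5)/(k₂·C_A) = (k₁/k₂)·C_A^0.5.
= (0.319×0.7120^1.5) / (0.0291×0.7120) = 0.1917/0.02072 = 9.25.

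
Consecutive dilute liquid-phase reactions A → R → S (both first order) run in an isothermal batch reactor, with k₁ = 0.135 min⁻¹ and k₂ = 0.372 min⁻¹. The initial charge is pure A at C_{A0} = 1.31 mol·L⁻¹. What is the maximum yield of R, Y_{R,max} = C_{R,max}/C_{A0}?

Evaluating C_R at t_opt = ln(k₂/k₁)/(k₂−k₁) gives C_{R,max}/C_{A0} = (k₁/k₂)^[k₂/(k₂−k₁)].
= (0.135/0.372)^(0.372/(0.372−0.135)) = (0.3629)^(1.570) = 0.2037.

0.204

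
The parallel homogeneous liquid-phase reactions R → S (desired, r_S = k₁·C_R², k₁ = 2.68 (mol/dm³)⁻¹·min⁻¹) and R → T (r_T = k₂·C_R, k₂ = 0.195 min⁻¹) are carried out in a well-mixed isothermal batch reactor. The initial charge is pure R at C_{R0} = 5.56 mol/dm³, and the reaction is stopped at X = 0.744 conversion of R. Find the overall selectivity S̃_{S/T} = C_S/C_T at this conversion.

41.9

C_R = C_{R0}(1−X) = 1.423 mol/dm³.
Along a PFR/batch, dC_T/dC_R = −r_T/(r_S+r_T) = −k₂/(k₂+k₁·C_R).
Integrating from C_{R0} to C_R: C_T = (0.195/2.68)·ln[(0.195+2.68·5.56)/(0.195+2.68·1.42)] = 0.07276·ln(15.10/4.010) = 0.09646 mol/dm³.
Then C_S = (C_{R0}−C_R) − C_T = 4.137 − 0.09646 = 4.040 mol/dm³.
S̃_{S/T} = C_S/C_T = 4.040/0.09646 = 41.9.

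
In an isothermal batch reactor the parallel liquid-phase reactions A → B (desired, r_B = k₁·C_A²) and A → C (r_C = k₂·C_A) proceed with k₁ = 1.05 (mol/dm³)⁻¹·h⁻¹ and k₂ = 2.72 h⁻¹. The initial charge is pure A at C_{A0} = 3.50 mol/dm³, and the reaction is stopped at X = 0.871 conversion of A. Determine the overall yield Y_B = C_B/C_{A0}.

C_A = C_{A0}(1−X) = 0.4515 mol/dm³.
Along a PFR/batch, dC_C/dC_A = −r_C/(r_B+r_C) = −k₂/(k₂+k₁·C_A).
Integrating from C_{A0} to C_A: C_C = (2.72/1.05)·ln[(2.72+1.05·3.50)/(2.72+1.05·0.452)] = 2.590·ln(6.395/3.194) = 1.798 mol/dm³.
Then C_B = (C_{A0}−C_A) − C_C = 3.048 − 1.798 = 1.250 mol/dm³.
Y_B = C_B/C_{A0} = 1.250/3.50 = 0.357.

0.357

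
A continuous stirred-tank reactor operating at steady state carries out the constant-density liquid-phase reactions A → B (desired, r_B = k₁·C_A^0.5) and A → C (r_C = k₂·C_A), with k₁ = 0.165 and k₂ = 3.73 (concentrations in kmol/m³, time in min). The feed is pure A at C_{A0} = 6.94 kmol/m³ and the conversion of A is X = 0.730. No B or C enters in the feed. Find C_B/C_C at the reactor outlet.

0.0323

Exit C_A = C_{A0}(1−X) = 6.94×0.270 = 1.874 kmol/m³.
In a CSTR the entire volume is at exit conditions, so r_B = 0.165×1.874^0.5 = 0.2259 and r_C = 3.73×1.874 = 6.989.
Overall selectivity = C_B/C_C = r_Bτ/(r_Cτ) = r_B/r_C = 0.0323.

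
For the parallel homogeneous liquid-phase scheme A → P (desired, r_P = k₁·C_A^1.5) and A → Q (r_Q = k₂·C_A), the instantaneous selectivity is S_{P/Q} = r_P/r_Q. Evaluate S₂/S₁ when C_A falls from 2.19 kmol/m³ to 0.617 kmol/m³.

S_{P/Q} = (k₁/k₂)·C_A^0.5, so S₂/S₁ = (C_{A,2}/C_{A,1})^0.5.
= (0.617/2.19)^0.5 = (0.2817)^0.5 = 0.531.

0.531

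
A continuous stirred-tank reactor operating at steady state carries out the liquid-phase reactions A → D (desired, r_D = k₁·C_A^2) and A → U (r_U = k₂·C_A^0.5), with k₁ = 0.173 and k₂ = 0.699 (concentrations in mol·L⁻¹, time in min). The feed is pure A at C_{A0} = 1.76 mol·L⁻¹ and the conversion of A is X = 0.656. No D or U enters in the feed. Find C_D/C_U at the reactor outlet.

Exit C_A = C_{A0}(1−X) = 1.76×0.344 = 0.6054 mol·L⁻¹.
In a CSTR the entire volume is at exit conditions, so r_D = 0.173×0.6054^2 = 0.06341 and r_U = 0.699×0.6054^0.5 = 0.5439.
Overall selectivity = C_D/C_U = r_Dτ/(r_Uτ) = r_D/r_U = 0.117.

0.117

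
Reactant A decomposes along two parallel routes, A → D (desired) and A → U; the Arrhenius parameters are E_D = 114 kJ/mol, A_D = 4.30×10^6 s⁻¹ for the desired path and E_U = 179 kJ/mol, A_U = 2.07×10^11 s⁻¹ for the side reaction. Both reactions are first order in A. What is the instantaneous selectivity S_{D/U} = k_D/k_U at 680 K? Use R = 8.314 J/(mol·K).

2.05

Since both paths have the same order in A, the concentration cancels and S_{D/U} = k_D/k_U = (A_D/A_U)·exp[(E_U−E_D)/(RT)].
(E_U−E_D)/(RT) = (179−114)×10³/(8.314×680) = 65000/5654 = 11.50.
k_D/k_U = (4.30×10^6/2.07×10^11)·exp(11.50) = 2.077×10^-5 × 98446 = 2.05.
Since E_D < E_U, lowering the temperature improves selectivity toward D.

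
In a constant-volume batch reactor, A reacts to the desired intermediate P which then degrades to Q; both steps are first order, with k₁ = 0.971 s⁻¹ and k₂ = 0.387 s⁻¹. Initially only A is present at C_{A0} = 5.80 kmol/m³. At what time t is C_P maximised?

1.58 s

The intermediate peaks when r₁ = r₂, i.e. k₁e^(−k₁t) = k₂e^(−k₂t), giving t_opt = ln(k₂/k₁)/(k₂−k₁).
= ln(0.387/0.971)/(0.387−0.971) = ln(0.3986)/-0.5840 = -0.9199/-0.5840 = 1.58 s.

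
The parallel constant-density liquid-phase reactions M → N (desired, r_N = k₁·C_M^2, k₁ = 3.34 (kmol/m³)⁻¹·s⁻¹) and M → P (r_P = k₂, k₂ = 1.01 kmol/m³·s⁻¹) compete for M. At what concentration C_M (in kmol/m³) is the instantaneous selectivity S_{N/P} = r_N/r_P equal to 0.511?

0.393 kmol/m³

S_{N/P} = (k₁/k₂)·C_M^2 ⇒ C_M = (S·k₂/k₁)^(0.5).
= (0.511×1.01/3.34)^(0.5) = (0.1545)^(0.5) = 0.393 kmol/m³.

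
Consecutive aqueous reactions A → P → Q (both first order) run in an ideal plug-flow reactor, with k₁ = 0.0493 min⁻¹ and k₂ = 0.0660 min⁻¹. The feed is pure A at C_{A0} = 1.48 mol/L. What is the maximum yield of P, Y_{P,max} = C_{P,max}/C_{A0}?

0.316

Evaluating C_P at τ_opt = ln(k₂/k₁)/(k₂−k₁) gives C_{P,max}/C_{A0} = (k₁/k₂)^[k₂/(k₂−k₁)].
= (0.0493/0.0660)^(0.0660/(0.0660−0.0493)) = (0.7470)^(3.952) = 0.3157.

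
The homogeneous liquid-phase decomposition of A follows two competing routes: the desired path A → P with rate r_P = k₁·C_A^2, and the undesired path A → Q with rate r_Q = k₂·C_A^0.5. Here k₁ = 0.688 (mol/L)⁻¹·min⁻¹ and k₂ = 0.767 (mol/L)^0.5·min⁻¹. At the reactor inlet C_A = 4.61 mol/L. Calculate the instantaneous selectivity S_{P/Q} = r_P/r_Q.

S_{P/Q} = r_P/r_Q = (k₁·C_A^2)/(k₂·C_A^0.5) = (k₁/k₂)·C_A^1.5.
= (0.688×4.610^2) / (0.767×4.610^0.5) = 14.62/1.647 = 8.88.
Since the desired path is higher order in A, keeping C_A high (PFR or concentrated feed) favours P.

8.88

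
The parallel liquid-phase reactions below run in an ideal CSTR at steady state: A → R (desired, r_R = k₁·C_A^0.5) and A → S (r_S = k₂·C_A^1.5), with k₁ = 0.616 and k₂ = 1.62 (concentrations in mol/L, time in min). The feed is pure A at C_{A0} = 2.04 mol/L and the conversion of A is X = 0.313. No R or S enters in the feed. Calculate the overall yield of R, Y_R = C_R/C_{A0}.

Exit C_A = C_{A0}(1−X) = 2.04×0.687 = 1.401 mol/L.
Rates in a CSTR are evaluated at the outlet concentration: r_R = 0.616×1.401^0.5 = 0.7292, r_S = 1.62×1.401^1.5 = 2.688.
Fraction of consumed A going to R: r_R/(r_R+r_S) = 0.2134.
C_R = 0.2134·C_{A0}·X = 0.2134×2.04×0.313 = 0.136 mol/L; Y_R = C_R/C_{A0} = 0.0668.

0.0668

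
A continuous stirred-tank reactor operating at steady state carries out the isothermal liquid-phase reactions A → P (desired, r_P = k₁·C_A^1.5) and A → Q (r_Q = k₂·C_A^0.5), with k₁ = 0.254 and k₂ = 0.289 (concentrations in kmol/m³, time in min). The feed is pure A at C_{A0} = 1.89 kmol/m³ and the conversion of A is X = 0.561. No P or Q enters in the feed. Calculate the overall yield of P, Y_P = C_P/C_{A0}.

Exit C_A = C_{A0}(1−X) = 1.89×0.439 = 0.8297 kmol/m³.
Rates in a CSTR are evaluated at the outlet concentration: r_P = 0.254×0.8297^1.5 = 0.1920, r_Q = 0.289×0.8297^0.5 = 0.2632.
Fraction of consumed A going to P: r_P/(r_P+r_Q) = 0.4217.
C_P = 0.4217·C_{A0}·X = 0.4217×1.89×0.561 = 0.447 kmol/m³; Y_P = C_P/C_{A0} = 0.237.

0.237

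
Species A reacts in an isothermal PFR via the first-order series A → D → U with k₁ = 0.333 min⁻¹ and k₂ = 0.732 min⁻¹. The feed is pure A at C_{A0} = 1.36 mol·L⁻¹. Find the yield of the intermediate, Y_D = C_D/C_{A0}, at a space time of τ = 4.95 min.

Solving the coupled first-order balances gives C_D(τ) = [k₁/(k₂−k₁)]·C_{A0}·(e^(−k₁τ) − e^(−k₂τ)).
e^(−k₁τ) = e^(−0.333×4.95) = e^(−1.648) = 0.1924; e^(−k₂τ) = e^(−3.623) = 0.02669.
C_D = 0.333×1.36/(0.732−0.333) × (0.1924−0.02669) = 1.135×0.1657 = 0.1880 mol·L⁻¹.
Y_D = C_D/C_{A0} = 0.1880/1.36 = 0.138.

0.138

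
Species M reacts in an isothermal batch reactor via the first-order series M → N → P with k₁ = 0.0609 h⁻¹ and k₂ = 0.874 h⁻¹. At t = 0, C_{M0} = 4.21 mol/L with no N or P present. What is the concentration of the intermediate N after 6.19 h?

Solving the coupled first-order balances gives C_N(t) = [k₁/(k₂−k₁)]·C_{M0}·(e^(−k₁t) − e^(−k₂t)).
e^(−k₁t) = e^(−0.0609×6.19) = e^(−0.3770) = 0.6859; e^(−k₂t) = e^(−5.410) = 0.004471.
C_N = 0.0609×4.21/(0.874−0.0609) × (0.6859−0.004471) = 0.3153×0.6815 = 0.2149 mol/L.

0.215 mol/L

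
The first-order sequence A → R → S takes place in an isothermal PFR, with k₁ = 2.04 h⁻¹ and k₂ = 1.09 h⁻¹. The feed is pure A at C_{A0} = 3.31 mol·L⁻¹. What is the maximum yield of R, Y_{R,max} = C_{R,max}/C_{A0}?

Evaluating C_R at τ_opt = ln(k₂/k₁)/(k₂−k₁) gives C_{R,max}/C_{A0} = (k₁/k₂)^[k₂/(k₂−k₁)].
= (2.04/1.09)^(1.09/(1.09−2.04)) = (1.872)^(-1.147) = 0.4872.

0.487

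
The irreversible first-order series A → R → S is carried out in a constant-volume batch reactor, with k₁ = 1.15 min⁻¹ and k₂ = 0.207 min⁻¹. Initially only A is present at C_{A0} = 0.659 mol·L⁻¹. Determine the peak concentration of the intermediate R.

0.452 mol·L⁻¹

For a first-order series the maximum intermediate yield is C_{R,max}/C_{A0} = (k₁/k₂)^[k₂/(k₂−k₁)].
= (1.15/0.207)^(0.207/(0.207−1.15)) = (5.556)^(-0.2195) = 0.6863.
C_{R,max} = 0.6863×0.659 = 0.452 mol·L⁻¹.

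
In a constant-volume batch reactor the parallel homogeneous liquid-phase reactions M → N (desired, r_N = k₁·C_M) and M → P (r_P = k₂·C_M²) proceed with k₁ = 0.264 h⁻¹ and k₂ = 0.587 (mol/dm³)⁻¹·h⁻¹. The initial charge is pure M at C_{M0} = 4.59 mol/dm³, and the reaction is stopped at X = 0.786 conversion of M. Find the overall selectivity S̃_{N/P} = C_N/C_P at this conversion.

C_M = C_{M0}(1−X) = 0.9823 mol/dm³.
Along a PFR/batch, dC_N/dC_M = −r_N/(r_N+r_P) = −k₁/(k₁+k₂·C_M).
Integrating from C_{M0} to C_M: C_N = (0.264/0.587)·ln[(0.264+0.587·4.59)/(0.264+0.587·0.982)] = 0.4497·ln(2.958/0.8406) = 0.5659 mol/dm³.
C_P = (C_{M0}−C_M)−C_N = 3.042 mol/dm³; S̃_{N/P} = 0.5659/3.042 = 0.186.

0.186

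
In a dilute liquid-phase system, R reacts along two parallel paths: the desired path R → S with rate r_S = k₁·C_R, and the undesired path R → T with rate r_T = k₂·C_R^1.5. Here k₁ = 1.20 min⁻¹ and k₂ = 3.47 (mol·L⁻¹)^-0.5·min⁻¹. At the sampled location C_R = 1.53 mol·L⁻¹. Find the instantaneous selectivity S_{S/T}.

S_{S/T} = r_S/r_T = (k₁·C_R)/(k₂·C_R^1.5) = (k₁/k₂)·C_R^-0.5.
= (1.20×1.530) / (3.47×1.530^1.5) = 1.836/6.567 = 0.280.
The undesired path is higher order in R, so low C_R (CSTR or dilute feed) favours S.

0.280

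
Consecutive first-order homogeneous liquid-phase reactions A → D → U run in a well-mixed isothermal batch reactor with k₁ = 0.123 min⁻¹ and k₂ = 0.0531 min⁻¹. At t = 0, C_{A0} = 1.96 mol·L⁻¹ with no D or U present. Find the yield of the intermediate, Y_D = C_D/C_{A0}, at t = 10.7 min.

The intermediate concentration in a first-order A→B→C sequence is C_D = k₁C_{A0}(e^(−k₁t) − e^(−k₂t))/(k₂−k₁).
e^(−k₁t) = e^(−0.123×10.7) = e^(−1.316) = 0.2682; e^(−k₂t) = e^(−0.5682) = 0.5666.
C_D = 0.123×1.96/(0.0531−0.123) × (0.2682−0.5666) = (-3.449)×(-0.2984) = 1.029 mol·L⁻¹.
Y_D = C_D/C_{A0} = 1.029/1.96 = 0.525.

0.525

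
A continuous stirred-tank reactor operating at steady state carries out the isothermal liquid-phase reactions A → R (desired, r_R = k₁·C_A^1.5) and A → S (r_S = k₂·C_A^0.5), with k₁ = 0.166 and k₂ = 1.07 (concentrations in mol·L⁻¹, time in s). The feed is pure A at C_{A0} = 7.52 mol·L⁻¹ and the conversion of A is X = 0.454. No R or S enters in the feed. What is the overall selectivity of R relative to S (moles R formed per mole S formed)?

Exit C_A = C_{A0}(1−X) = 7.52×0.546 = 4.106 mol·L⁻¹.
A CSTR operates uniformly at the exit composition, giving r_R = 1.381 and r_S = 2.168 (each k·C_A^n at C_A = 4.106).
Overall selectivity = C_R/C_S = r_Rτ/(r_Sτ) = r_R/r_S = 0.637.

0.637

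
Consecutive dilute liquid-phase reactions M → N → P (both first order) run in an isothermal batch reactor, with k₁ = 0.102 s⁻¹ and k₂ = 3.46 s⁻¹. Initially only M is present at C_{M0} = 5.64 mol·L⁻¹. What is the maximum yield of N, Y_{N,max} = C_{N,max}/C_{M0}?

0.0265

For a first-order series the maximum intermediate yield is C_{N,max}/C_{M0} = (k₁/k₂)^[k₂/(k₂−k₁)].
= (0.102/3.46)^(3.46/(3.46−0.102)) = (0.02948)^(1.030) = 0.02649.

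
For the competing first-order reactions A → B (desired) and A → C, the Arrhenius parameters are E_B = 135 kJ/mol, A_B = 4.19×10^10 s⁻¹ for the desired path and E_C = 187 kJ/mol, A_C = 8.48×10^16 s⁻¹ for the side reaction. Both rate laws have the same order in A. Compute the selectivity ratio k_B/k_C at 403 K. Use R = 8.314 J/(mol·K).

Since both paths have the same order in A, the concentration cancels and S_{B/C} = k_B/k_C = (A_B/A_C)·exp[(E_C−E_B)/(RT)].
(E_C−E_B)/(RT) = (187−135)×10³/(8.314×403) = 52000/3351 = 15.52.
k_B/k_C = (4.19×10^10/8.48×10^16)·exp(15.52) = 4.941×10^-7 × 5.498×10^6 = 2.72.

2.72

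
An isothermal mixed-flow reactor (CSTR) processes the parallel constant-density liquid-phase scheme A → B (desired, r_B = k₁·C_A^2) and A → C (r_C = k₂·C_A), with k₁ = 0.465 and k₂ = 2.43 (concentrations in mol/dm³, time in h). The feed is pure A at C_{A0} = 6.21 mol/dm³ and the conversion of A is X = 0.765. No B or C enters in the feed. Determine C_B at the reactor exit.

Exit C_A = C_{A0}(1−X) = 6.21×0.235 = 1.459 mol/dm³.
A CSTR operates uniformly at the exit composition, giving r_B = 0.9903 and r_C = 3.546 (each k·C_A^n at C_A = 1.459).
Fraction of consumed A going to B: r_B/(r_B+r_C) = 0.2183.
C_B = 0.2183·C_{A0}·X = 0.2183×6.21×0.765 = 1.04 mol/dm³.

1.04 mol/dm³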